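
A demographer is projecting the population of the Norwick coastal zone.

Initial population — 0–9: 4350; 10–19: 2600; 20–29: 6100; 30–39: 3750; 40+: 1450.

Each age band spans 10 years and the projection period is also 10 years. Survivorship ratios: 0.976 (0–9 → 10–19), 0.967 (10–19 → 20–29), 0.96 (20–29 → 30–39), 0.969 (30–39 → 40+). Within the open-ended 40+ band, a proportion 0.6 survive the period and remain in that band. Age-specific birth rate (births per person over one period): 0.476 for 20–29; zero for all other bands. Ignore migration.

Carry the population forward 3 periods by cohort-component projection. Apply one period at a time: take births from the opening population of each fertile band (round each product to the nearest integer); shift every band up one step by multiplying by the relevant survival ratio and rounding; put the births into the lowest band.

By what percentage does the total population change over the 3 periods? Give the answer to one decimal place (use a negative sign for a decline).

Call the groups 1 to 5, youngest first.
— Period 1 —
Births: 6100 × 0.476 = 2904
Group 2: 4350 × 0.976 = 4246
Group 3: 2600 × 0.967 = 2514
Group 4: 6100 × 0.96 = 5856
Group 5: 3750 × 0.969 + 1450 × 0.6 = 3634 + 870 = 4504
→ [2904, 4246, 2514, 5856, 4504]
— Period 2 —
Births: 2514 × 0.476 = 1197
Group 2: 2904 × 0.976 = 2834
Group 3: 4246 × 0.967 = 4106
Group 4: 2514 × 0.96 = 2413
Group 5: 5856 × 0.969 + 4504 × 0.6 = 5674 + 2702 = 8376
→ [1197, 2834, 4106, 2413, 8376]
— Period 3 —
Births: 4106 × 0.476 = 1954
Group 2: 1197 × 0.976 = 1168
Group 3: 2834 × 0.967 = 2740
Group 4: 4106 × 0.96 = 3942
Group 5: 2413 × 0.969 + 8376 × 0.6 = 2338 + 5026 = 7364
→ [1954, 1168, 2740, 3942, 7364]
Total: 18250 → 17168; change = -1082; percentage change = -5.9%

-5.9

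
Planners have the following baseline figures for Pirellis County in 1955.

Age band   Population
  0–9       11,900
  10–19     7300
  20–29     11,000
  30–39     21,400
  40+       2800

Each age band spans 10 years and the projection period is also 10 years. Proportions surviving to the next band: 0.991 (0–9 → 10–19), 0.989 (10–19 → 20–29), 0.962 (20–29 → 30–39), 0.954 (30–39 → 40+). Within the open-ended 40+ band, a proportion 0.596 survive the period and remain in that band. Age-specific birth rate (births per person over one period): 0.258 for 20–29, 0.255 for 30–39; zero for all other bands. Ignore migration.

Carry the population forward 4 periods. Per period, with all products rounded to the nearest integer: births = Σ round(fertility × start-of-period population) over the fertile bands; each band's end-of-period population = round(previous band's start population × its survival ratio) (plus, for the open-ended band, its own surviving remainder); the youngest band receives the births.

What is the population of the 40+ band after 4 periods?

22915

[period 1]
Births: 11000 × 0.258 = 2838, 21400 × 0.255 = 5457 ⇒ total 8295
10–19: 11900 × 0.991 = 11793
20–29: 7300 × 0.989 = 7220
30–39: 11000 × 0.962 = 10582
40+: 21400 × 0.954 + 2800 × 0.596 = 20416 + 1669 = 22085
End of period: [8295, 11793, 7220, 10582, 22085]
[period 2]
Births: 7220 × 0.258 = 1863, 10582 × 0.255 = 2698 ⇒ total 4561
10–19: 8295 × 0.991 = 8220
20–29: 11793 × 0.989 = 11663
30–39: 7220 × 0.962 = 6946
40+: 10582 × 0.954 + 22085 × 0.596 = 10095 + 13163 = 23258
End of period: [4561, 8220, 11663, 6946, 23258]
[period 3]
Births: 11663 × 0.258 = 3009, 6946 × 0.255 = 1771 ⇒ total 4780
10–19: 4561 × 0.991 = 4520
20–29: 8220 × 0.989 = 8130
30–39: 11663 × 0.962 = 11220
40+: 6946 × 0.954 + 23258 × 0.596 = 6626 + 13862 = 20488
End of period: [4780, 4520, 8130, 11220, 20488]
[period 4]
Births: 8130 × 0.258 = 2098, 11220 × 0.255 = 2861 ⇒ total 4959
10–19: 4780 × 0.991 = 4737
20–29: 4520 × 0.989 = 4470
30–39: 8130 × 0.962 = 7821
40+: 11220 × 0.954 + 20488 × 0.596 = 10704 + 12211 = 22915
End of period: [4959, 4737, 4470, 7821, 22915]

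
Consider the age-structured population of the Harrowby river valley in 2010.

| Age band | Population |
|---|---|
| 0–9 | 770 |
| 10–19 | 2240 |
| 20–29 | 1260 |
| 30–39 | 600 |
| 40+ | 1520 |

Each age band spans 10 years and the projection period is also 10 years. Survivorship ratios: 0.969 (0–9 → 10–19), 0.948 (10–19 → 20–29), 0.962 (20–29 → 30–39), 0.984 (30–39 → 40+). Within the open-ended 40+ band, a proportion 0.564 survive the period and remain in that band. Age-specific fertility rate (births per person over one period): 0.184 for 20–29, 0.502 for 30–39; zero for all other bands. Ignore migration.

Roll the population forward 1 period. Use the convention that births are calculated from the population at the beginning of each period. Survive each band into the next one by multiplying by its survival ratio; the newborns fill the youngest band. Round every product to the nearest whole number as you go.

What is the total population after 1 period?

After projecting period 1:
Births: 1260 * 0.184 = 232  |  600 * 0.502 = 301 → total 533
10–19: 770 * 0.969 = 746
20–29: 2240 * 0.948 = 2124
30–39: 1260 * 0.962 = 1212
40+: 600 * 0.984 + 1520 * 0.564 = 590 + 857 = 1447
→ [533, 746, 2124, 1212, 1447]
Total after period 1: 533 + 746 + 2124 + 1212 + 1447 = 6062

6062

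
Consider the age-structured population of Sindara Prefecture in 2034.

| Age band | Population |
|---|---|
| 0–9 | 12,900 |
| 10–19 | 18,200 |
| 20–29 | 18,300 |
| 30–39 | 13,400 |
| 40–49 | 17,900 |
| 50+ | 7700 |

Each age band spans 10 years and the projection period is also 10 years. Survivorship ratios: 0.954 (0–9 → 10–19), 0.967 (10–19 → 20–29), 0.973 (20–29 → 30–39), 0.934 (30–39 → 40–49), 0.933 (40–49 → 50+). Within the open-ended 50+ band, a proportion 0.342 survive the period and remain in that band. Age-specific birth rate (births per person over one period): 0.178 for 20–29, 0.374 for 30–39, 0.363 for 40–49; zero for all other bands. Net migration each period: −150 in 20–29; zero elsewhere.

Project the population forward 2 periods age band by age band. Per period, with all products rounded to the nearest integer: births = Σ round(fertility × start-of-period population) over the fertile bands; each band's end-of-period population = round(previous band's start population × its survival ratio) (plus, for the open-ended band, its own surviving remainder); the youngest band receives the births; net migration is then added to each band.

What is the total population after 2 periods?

92045

(Groups numbered youngest = 1 to oldest = 6.)
— Period 1 —
Births: 18300 * 0.178 = 3257 ; 13400 * 0.374 = 5012 ; 17900 * 0.363 = 6498 → 14767
Group 2: 12900 * 0.954 = 12307
Group 3: 18200 * 0.967 = 17599
Group 4: 18300 * 0.973 = 17806
Group 5: 13400 * 0.934 = 12516
Group 6: 17900 * 0.933 + 7700 * 0.342 = 16701 + 2633 = 19334
Net migration: Group 3 − 150 → 17449
Population now: 0–9=14767, 10–19=12307, 20–29=17449, 30–39=17806, 40–49=12516, 50+=19334
— Period 2 —
Births: 17449 * 0.178 = 3106 ; 17806 * 0.374 = 6659 ; 12516 * 0.363 = 4543 → 14308
Group 2: 14767 * 0.954 = 14088
Group 3: 12307 * 0.967 = 11901
Group 4: 17449 * 0.973 = 16978
Group 5: 17806 * 0.934 = 16631
Group 6: 12516 * 0.933 + 19334 * 0.342 = 11677 + 6612 = 18289
Net migration: Group 3 − 150 → 11751
Population now: 0–9=14308, 10–19=14088, 20–29=11751, 30–39=16978, 40–49=16631, 50+=18289
Total after period 2: 14308 + 14088 + 11751 + 16978 + 16631 + 18289 = 92045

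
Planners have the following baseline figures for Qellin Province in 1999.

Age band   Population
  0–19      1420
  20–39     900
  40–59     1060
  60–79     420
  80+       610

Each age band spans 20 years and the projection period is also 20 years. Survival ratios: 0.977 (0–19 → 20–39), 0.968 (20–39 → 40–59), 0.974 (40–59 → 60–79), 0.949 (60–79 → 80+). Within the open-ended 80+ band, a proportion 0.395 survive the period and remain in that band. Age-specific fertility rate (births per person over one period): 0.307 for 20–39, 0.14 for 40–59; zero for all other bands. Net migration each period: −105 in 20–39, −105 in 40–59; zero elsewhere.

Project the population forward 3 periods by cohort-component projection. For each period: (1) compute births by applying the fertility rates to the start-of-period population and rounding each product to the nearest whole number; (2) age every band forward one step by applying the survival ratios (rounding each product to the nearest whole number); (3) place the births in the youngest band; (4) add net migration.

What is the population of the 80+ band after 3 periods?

1195

[period 1]
Births: 900 * 0.307 = 276, 1060 * 0.14 = 148 — total 424
20–39: 1420 * 0.977 = 1387
40–59: 900 * 0.968 = 871
60–79: 1060 * 0.974 = 1032
80+: 420 * 0.949 + 610 * 0.395 = 399 + 241 = 640
Net migration: 20–39 − 105 → 1282; 40–59 − 105 → 766
Population now: 0–19=424, 20–39=1282, 40–59=766, 60–79=1032, 80+=640
[period 2]
Births: 1282 * 0.307 = 394, 766 * 0.14 = 107 — total 501
20–39: 424 * 0.977 = 414
40–59: 1282 * 0.968 = 1241
60–79: 766 * 0.974 = 746
80+: 1032 * 0.949 + 640 * 0.395 = 979 + 253 = 1232
Net migration: 20–39 − 105 → 309; 40–59 − 105 → 1136
Population now: 0–19=501, 20–39=309, 40–59=1136, 60–79=746, 80+=1232
[period 3]
Births: 309 * 0.307 = 95, 1136 * 0.14 = 159 — total 254
20–39: 501 * 0.977 = 489
40–59: 309 * 0.968 = 299
60–79: 1136 * 0.974 = 1106
80+: 746 * 0.949 + 1232 * 0.395 = 708 + 487 = 1195
Net migration: 20–39 − 105 → 384; 40–59 − 105 → 194
Population now: 0–19=254, 20–39=384, 40–59=194, 60–79=1106, 80+=1195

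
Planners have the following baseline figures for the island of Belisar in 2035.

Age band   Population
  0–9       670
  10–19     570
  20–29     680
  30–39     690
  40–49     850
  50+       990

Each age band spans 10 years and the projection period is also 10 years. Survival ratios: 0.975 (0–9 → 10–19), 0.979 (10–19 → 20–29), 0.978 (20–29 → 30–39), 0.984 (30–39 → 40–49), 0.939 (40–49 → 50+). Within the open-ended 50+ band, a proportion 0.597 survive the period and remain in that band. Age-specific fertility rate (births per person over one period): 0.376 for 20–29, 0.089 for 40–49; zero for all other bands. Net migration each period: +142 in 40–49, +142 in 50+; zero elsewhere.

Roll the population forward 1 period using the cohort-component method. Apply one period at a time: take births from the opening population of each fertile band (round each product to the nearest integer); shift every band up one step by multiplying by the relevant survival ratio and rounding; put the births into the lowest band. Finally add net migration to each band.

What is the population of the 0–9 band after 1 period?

332

Period 1:
Births: 680 × 0.376 = 256 ; 850 × 0.089 = 76 — total 332
10–19: 670 × 0.975 = 653
20–29: 570 × 0.979 = 558
30–39: 680 × 0.978 = 665
40–49: 690 × 0.984 = 679
50+: 850 × 0.939 + 990 × 0.597 = 798 + 591 = 1389
Net migration: 40–49 + 142 → 821; 50+ + 142 → 1531
→ [332, 653, 558, 665, 821, 1531]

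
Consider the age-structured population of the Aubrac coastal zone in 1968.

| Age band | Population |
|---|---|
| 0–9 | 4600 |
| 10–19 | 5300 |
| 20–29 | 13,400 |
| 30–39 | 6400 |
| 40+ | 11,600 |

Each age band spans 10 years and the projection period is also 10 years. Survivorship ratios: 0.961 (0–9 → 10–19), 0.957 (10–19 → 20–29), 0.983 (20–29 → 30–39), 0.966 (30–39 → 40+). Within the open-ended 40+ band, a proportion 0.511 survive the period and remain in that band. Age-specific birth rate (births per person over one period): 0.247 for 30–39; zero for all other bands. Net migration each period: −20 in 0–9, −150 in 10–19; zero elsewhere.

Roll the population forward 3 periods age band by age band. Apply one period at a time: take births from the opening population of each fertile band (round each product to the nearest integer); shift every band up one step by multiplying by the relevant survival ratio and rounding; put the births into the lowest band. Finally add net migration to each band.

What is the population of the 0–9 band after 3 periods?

1212

Call the bands 1 to 5, youngest first.
[period 1]
Births: 6400 × 0.247 = 1581
Band 2: 4600 × 0.961 = 4421
Band 3: 5300 × 0.957 = 5072
Band 4: 13400 × 0.983 = 13172
Band 5: 6400 × 0.966 + 11600 × 0.511 = 6182 + 5928 = 12110
Net migration: Band 1 − 20 → 1561; Band 2 − 150 → 4271
End of period: [1561, 4271, 5072, 13172, 12110]
[period 2]
Births: 13172 × 0.247 = 3253
Band 2: 1561 × 0.961 = 1500
Band 3: 4271 × 0.957 = 4087
Band 4: 5072 × 0.983 = 4986
Band 5: 13172 × 0.966 + 12110 × 0.511 = 12724 + 6188 = 18912
Net migration: Band 1 − 20 → 3233; Band 2 − 150 → 1350
End of period: [3233, 1350, 4087, 4986, 18912]
[period 3]
Births: 4986 × 0.247 = 1232
Band 2: 3233 × 0.961 = 3107
Band 3: 1350 × 0.957 = 1292
Band 4: 4087 × 0.983 = 4018
Band 5: 4986 × 0.966 + 18912 × 0.511 = 4816 + 9664 = 14480
Net migration: Band 1 − 20 → 1212; Band 2 − 150 → 2957
End of period: [1212, 2957, 1292, 4018, 14480]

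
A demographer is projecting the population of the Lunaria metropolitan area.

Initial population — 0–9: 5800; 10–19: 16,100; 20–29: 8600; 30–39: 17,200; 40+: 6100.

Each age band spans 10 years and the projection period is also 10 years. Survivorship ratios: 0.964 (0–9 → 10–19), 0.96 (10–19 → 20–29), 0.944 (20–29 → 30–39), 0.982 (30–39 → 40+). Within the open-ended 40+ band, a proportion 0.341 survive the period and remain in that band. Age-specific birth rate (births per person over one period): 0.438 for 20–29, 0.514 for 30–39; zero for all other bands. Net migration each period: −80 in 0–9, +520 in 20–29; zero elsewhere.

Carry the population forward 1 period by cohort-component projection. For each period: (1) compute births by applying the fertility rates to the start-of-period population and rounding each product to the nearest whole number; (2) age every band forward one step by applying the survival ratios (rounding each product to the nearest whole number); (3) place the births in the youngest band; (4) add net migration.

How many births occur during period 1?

Period 1:
Births: 8600 × 0.438 = 3767  |  17200 × 0.514 = 8841 ⇒ total 12608
10–19: 5800 × 0.964 = 5591
20–29: 16100 × 0.96 = 15456
30–39: 8600 × 0.944 = 8118
40+: 17200 × 0.982 + 6100 × 0.341 = 16890 + 2080 = 18970
Net migration: 0–9 − 80 → 12528; 20–29 + 520 → 15976
End of period: [12528, 5591, 15976, 8118, 18970]

12608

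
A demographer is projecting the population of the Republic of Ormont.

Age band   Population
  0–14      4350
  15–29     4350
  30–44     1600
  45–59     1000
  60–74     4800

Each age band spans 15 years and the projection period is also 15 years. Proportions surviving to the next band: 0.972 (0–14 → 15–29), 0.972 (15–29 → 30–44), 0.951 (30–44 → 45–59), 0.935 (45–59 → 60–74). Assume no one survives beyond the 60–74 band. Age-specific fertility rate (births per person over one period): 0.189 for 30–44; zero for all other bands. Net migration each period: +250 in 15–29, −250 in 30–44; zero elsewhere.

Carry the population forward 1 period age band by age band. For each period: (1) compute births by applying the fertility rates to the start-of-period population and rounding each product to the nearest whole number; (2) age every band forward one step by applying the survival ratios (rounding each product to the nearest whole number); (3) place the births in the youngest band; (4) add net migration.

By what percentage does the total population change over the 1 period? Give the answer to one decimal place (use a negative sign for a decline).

After projecting period 1:
Births: 1600 × 0.189 = 302
15–29: 4350 × 0.972 = 4228
30–44: 4350 × 0.972 = 4228
45–59: 1600 × 0.951 = 1522
60–74: 1000 × 0.935 = 935
Net migration: 15–29 + 250 → 4478; 30–44 − 250 → 3978
Giving 302 / 4478 / 3978 / 1522 / 935.
Total: 16100 → 11215; change = -4885; percentage change = -30.3%

-30.3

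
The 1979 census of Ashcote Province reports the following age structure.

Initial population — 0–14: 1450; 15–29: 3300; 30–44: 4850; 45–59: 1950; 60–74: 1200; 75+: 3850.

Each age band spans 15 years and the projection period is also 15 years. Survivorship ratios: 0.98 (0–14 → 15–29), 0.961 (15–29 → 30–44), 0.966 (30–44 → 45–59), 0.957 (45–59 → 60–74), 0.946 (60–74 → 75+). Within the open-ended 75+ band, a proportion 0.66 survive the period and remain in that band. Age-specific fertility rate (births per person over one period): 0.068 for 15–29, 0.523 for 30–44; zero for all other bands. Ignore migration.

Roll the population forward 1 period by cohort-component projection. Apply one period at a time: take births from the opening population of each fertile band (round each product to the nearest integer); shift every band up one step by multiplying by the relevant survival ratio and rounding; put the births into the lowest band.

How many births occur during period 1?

— Period 1 —
Births: 3300 × 0.068 = 224  |  4850 × 0.523 = 2537 → total 2761
15–29: 1450 × 0.98 = 1421
30–44: 3300 × 0.961 = 3171
45–59: 4850 × 0.966 = 4685
60–74: 1950 × 0.957 = 1866
75+: 1200 × 0.946 + 3850 × 0.66 = 1135 + 2541 = 3676
End of period: [2761, 1421, 3171, 4685, 1866, 3676]

2761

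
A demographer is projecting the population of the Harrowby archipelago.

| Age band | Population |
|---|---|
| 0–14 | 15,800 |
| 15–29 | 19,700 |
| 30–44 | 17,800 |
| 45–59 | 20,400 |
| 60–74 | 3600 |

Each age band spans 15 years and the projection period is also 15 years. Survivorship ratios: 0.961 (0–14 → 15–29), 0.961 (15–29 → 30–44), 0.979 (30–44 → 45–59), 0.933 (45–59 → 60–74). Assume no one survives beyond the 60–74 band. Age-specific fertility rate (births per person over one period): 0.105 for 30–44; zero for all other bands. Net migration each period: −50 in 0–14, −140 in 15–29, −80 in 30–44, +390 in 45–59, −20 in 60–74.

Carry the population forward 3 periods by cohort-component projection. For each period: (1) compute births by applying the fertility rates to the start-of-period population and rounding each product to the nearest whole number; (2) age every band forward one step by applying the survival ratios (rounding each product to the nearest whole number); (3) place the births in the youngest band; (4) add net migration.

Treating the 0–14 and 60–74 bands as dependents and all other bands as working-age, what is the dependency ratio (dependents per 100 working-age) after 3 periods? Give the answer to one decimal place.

Let band 1 be 0–14 through band 5 = 60–74.
— Period 1 —
Births: 17800 × 0.105 = 1869
Band 2: 15800 × 0.961 = 15184
Band 3: 19700 × 0.961 = 18932
Band 4: 17800 × 0.979 = 17426
Band 5: 20400 × 0.933 = 19033
Net migration: Band 1 − 50 → 1819; Band 2 − 140 → 15044; Band 3 − 80 → 18852; Band 4 + 390 → 17816; Band 5 − 20 → 19013
Giving 1819 / 15044 / 18852 / 17816 / 19013.
— Period 2 —
Births: 18852 × 0.105 = 1979
Band 2: 1819 × 0.961 = 1748
Band 3: 15044 × 0.961 = 14457
Band 4: 18852 × 0.979 = 18456
Band 5: 17816 × 0.933 = 16622
Net migration: Band 1 − 50 → 1929; Band 2 − 140 → 1608; Band 3 − 80 → 14377; Band 4 + 390 → 18846; Band 5 − 20 → 16602
Giving 1929 / 1608 / 14377 / 18846 / 16602.
— Period 3 —
Births: 14377 × 0.105 = 1510
Band 2: 1929 × 0.961 = 1854
Band 3: 1608 × 0.961 = 1545
Band 4: 14377 × 0.979 = 14075
Band 5: 18846 × 0.933 = 17583
Net migration: Band 1 − 50 → 1460; Band 2 − 140 → 1714; Band 3 − 80 → 1465; Band 4 + 390 → 14465; Band 5 − 20 → 17563
Giving 1460 / 1714 / 1465 / 14465 / 17563.
Dependents (band 0–14 + band 60–74) = 1460 + 17563 = 19023; working-age = 17644; ratio = 19023/17644 × 100 = 107.8

107.8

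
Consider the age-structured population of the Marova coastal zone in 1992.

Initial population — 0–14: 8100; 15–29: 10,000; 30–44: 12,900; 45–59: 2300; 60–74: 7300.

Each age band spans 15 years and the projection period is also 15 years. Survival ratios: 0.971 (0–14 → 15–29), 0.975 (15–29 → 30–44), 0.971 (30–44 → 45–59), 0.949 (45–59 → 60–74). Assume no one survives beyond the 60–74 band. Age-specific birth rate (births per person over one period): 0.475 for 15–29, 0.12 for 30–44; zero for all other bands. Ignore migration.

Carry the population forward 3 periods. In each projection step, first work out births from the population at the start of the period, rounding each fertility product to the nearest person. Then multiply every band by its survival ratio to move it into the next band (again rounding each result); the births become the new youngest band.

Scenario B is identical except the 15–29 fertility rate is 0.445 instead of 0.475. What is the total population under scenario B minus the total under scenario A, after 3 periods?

-826

After projecting period 1:
Births: 10000 * 0.475 = 4750, 12900 * 0.12 = 1548 → total 6298
15–29: 8100 * 0.971 = 7865
30–44: 10000 * 0.975 = 9750
45–59: 12900 * 0.971 = 12526
60–74: 2300 * 0.949 = 2183
Population now: 0–14=6298, 15–29=7865, 30–44=9750, 45–59=12526, 60–74=2183
After projecting period 2:
Births: 7865 * 0.475 = 3736, 9750 * 0.12 = 1170 → total 4906
15–29: 6298 * 0.971 = 6115
30–44: 7865 * 0.975 = 7668
45–59: 9750 * 0.971 = 9467
60–74: 12526 * 0.949 = 11887
Population now: 0–14=4906, 15–29=6115, 30–44=7668, 45–59=9467, 60–74=11887
After projecting period 3:
Births: 6115 * 0.475 = 2905, 7668 * 0.12 = 920 → total 3825
15–29: 4906 * 0.971 = 4764
30–44: 6115 * 0.975 = 5962
45–59: 7668 * 0.971 = 7446
60–74: 9467 * 0.949 = 8984
Population now: 0–14=3825, 15–29=4764, 30–44=5962, 45–59=7446, 60–74=8984
Scenario A total after 3 periods: 30981
Scenario B projection —
After projecting period 1:
Births: 10000 * 0.445 = 4450, 12900 * 0.12 = 1548 → total 5998
15–29: 8100 * 0.971 = 7865
30–44: 10000 * 0.975 = 9750
45–59: 12900 * 0.971 = 12526
60–74: 2300 * 0.949 = 2183
Population now: 0–14=5998, 15–29=7865, 30–44=9750, 45–59=12526, 60–74=2183
After projecting period 2:
Births: 7865 * 0.445 = 3500, 9750 * 0.12 = 1170 → total 4670
15–29: 5998 * 0.971 = 5824
30–44: 7865 * 0.975 = 7668
45–59: 9750 * 0.971 = 9467
60–74: 12526 * 0.949 = 11887
Population now: 0–14=4670, 15–29=5824, 30–44=7668, 45–59=9467, 60–74=11887
After projecting period 3:
Births: 5824 * 0.445 = 2592, 7668 * 0.12 = 920 → total 3512
15–29: 4670 * 0.971 = 4535
30–44: 5824 * 0.975 = 5678
45–59: 7668 * 0.971 = 7446
60–74: 9467 * 0.949 = 8984
Population now: 0–14=3512, 15–29=4535, 30–44=5678, 45–59=7446, 60–74=8984
Scenario B total after 3 periods: 30155
Difference B − A = 30155 − 30981 = -826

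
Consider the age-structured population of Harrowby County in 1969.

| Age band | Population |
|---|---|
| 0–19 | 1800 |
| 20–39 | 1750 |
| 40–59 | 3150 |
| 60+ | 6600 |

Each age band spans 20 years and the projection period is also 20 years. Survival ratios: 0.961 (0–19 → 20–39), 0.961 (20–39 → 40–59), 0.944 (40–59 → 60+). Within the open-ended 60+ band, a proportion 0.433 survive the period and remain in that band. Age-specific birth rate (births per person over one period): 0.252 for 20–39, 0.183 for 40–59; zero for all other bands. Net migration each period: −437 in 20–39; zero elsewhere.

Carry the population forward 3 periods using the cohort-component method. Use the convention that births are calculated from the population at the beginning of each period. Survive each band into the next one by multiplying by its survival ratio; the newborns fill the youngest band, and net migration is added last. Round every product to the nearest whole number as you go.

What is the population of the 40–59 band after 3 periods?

519

Call the bands 1 to 4, youngest first.
Period 1.
Births: 1750 × 0.252 = 441  |  3150 × 0.183 = 576 ⇒ total 1017
Band 2: 1800 × 0.961 = 1730
Band 3: 1750 × 0.961 = 1682
Band 4: 3150 × 0.944 + 6600 × 0.433 = 2974 + 2858 = 5832
Net migration: Band 2 − 437 → 1293
Giving 1017 / 1293 / 1682 / 5832.
Period 2.
Births: 1293 × 0.252 = 326  |  1682 × 0.183 = 308 ⇒ total 634
Band 2: 1017 × 0.961 = 977
Band 3: 1293 × 0.961 = 1243
Band 4: 1682 × 0.944 + 5832 × 0.433 = 1588 + 2525 = 4113
Net migration: Band 2 − 437 → 540
Giving 634 / 540 / 1243 / 4113.
Period 3.
Births: 540 × 0.252 = 136  |  1243 × 0.183 = 227 ⇒ total 363
Band 2: 634 × 0.961 = 609
Band 3: 540 × 0.961 = 519
Band 4: 1243 × 0.944 + 4113 × 0.433 = 1173 + 1781 = 2954
Net migration: Band 2 − 437 → 172
Giving 363 / 172 / 519 / 2954.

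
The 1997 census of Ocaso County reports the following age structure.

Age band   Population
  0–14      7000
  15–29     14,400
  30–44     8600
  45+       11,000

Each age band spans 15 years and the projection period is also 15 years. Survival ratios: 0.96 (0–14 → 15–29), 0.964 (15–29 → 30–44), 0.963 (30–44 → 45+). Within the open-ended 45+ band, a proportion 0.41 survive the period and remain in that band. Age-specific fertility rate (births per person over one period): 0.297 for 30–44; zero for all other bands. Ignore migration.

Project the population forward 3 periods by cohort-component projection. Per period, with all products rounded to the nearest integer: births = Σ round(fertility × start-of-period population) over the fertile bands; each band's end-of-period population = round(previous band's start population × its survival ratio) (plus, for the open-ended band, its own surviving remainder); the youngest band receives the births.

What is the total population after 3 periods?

22115

Let band 1 be 0–14 through band 4 = 45+.
— Period 1 —
Births: 8600 * 0.297 = 2554
Band 2: 7000 * 0.96 = 6720
Band 3: 14400 * 0.964 = 13882
Band 4: 8600 * 0.963 + 11000 * 0.41 = 8282 + 4510 = 12792
End of period: [2554, 6720, 13882, 12792]
— Period 2 —
Births: 13882 * 0.297 = 4123
Band 2: 2554 * 0.96 = 2452
Band 3: 6720 * 0.964 = 6478
Band 4: 13882 * 0.963 + 12792 * 0.41 = 13368 + 5245 = 18613
End of period: [4123, 2452, 6478, 18613]
— Period 3 —
Births: 6478 * 0.297 = 1924
Band 2: 4123 * 0.96 = 3958
Band 3: 2452 * 0.964 = 2364
Band 4: 6478 * 0.963 + 18613 * 0.41 = 6238 + 7631 = 13869
End of period: [1924, 3958, 2364, 13869]
Total after period 3: 1924 + 3958 + 2364 + 13869 = 22115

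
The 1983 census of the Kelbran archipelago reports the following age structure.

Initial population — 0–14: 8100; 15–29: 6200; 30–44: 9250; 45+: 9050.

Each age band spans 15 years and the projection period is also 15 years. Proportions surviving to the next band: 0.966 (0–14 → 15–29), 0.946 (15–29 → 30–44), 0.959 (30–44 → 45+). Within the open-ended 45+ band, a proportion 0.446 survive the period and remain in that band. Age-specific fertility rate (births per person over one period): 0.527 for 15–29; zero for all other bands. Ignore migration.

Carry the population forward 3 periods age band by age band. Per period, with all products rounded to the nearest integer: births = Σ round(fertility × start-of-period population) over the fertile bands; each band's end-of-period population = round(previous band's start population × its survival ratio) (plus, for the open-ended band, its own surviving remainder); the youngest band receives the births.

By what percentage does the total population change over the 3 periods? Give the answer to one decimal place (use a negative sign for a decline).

— Period 1 —
Births: 6200 * 0.527 = 3267
15–29: 8100 * 0.966 = 7825
30–44: 6200 * 0.946 = 5865
45+: 9250 * 0.959 + 9050 * 0.446 = 8871 + 4036 = 12907
Population now: 0–14=3267, 15–29=7825, 30–44=5865, 45+=12907
— Period 2 —
Births: 7825 * 0.527 = 4124
15–29: 3267 * 0.966 = 3156
30–44: 7825 * 0.946 = 7402
45+: 5865 * 0.959 + 12907 * 0.446 = 5625 + 5757 = 11382
Population now: 0–14=4124, 15–29=3156, 30–44=7402, 45+=11382
— Period 3 —
Births: 3156 * 0.527 = 1663
15–29: 4124 * 0.966 = 3984
30–44: 3156 * 0.946 = 2986
45+: 7402 * 0.959 + 11382 * 0.446 = 7099 + 5076 = 12175
Population now: 0–14=1663, 15–29=3984, 30–44=2986, 45+=12175
Total: 32600 → 20808; change = -11792; percentage change = -36.2%

-36.2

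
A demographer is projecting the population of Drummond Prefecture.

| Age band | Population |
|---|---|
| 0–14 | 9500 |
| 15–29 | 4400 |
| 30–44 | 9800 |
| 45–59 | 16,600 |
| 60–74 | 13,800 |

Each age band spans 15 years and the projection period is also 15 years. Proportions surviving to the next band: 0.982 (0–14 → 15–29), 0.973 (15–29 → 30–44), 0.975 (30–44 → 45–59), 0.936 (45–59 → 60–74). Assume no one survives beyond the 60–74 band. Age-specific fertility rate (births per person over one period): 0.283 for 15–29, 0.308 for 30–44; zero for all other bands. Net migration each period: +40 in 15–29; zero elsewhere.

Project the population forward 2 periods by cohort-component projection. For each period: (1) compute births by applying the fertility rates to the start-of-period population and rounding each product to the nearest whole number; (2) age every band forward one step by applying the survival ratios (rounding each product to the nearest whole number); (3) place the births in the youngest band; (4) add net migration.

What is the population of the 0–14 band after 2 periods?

3970

Let band 1 be 0–14 through band 5 = 60–74.
Period 1:
Births: 4400 × 0.283 = 1245  |  9800 × 0.308 = 3018 ⇒ total 4263
Band 2: 9500 × 0.982 = 9329
Band 3: 4400 × 0.973 = 4281
Band 4: 9800 × 0.975 = 9555
Band 5: 16600 × 0.936 = 15538
Net migration: Band 2 + 40 → 9369
End of period: [4263, 9369, 4281, 9555, 15538]
Period 2:
Births: 9369 × 0.283 = 2651  |  4281 × 0.308 = 1319 ⇒ total 3970
Band 2: 4263 × 0.982 = 4186
Band 3: 9369 × 0.973 = 9116
Band 4: 4281 × 0.975 = 4174
Band 5: 9555 × 0.936 = 8943
Net migration: Band 2 + 40 → 4226
End of period: [3970, 4226, 9116, 4174, 8943]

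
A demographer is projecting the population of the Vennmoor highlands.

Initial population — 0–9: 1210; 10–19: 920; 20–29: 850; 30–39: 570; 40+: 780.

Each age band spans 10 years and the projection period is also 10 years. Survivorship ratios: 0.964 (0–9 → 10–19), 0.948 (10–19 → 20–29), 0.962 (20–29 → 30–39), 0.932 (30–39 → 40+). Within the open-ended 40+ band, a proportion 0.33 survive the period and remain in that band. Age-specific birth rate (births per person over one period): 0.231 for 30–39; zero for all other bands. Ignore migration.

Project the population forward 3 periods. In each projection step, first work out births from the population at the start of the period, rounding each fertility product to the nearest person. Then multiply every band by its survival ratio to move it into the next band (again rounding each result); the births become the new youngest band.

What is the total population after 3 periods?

Period 1.
Births: 570 × 0.231 = 132
10–19: 1210 × 0.964 = 1166
20–29: 920 × 0.948 = 872
30–39: 850 × 0.962 = 818
40+: 570 × 0.932 + 780 × 0.33 = 531 + 257 = 788
Population now: 0–9=132, 10–19=1166, 20–29=872, 30–39=818, 40+=788
Period 2.
Births: 818 × 0.231 = 189
10–19: 132 × 0.964 = 127
20–29: 1166 × 0.948 = 1105
30–39: 872 × 0.962 = 839
40+: 818 × 0.932 + 788 × 0.33 = 762 + 260 = 1022
Population now: 0–9=189, 10–19=127, 20–29=1105, 30–39=839, 40+=1022
Period 3.
Births: 839 × 0.231 = 194
10–19: 189 × 0.964 = 182
20–29: 127 × 0.948 = 120
30–39: 1105 × 0.962 = 1063
40+: 839 × 0.932 + 1022 × 0.33 = 782 + 337 = 1119
Population now: 0–9=194, 10–19=182, 20–29=120, 30–39=1063, 40+=1119
Total after period 3: 194 + 182 + 120 + 1063 + 1119 = 2678

2678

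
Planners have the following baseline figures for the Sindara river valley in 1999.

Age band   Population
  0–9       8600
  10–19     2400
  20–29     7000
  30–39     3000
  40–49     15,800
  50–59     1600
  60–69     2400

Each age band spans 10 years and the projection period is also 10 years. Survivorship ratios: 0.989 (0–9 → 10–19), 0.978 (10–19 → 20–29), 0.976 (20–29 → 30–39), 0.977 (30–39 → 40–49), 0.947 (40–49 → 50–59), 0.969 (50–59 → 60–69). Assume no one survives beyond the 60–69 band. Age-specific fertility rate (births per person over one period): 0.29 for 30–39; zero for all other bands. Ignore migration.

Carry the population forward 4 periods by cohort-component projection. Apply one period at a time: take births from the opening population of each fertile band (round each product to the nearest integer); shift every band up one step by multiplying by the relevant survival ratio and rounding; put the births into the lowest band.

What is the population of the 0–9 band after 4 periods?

2354

Let group 1 be 0–9 through group 7 = 60–69.
[period 1]
Births: 3000 × 0.29 = 870
Group 2: 8600 × 0.989 = 8505
Group 3: 2400 × 0.978 = 2347
Group 4: 7000 × 0.976 = 6832
Group 5: 3000 × 0.977 = 2931
Group 6: 15800 × 0.947 = 14963
Group 7: 1600 × 0.969 = 1550
End of period: [870, 8505, 2347, 6832, 2931, 14963, 1550]
[period 2]
Births: 6832 × 0.29 = 1981
Group 2: 870 × 0.989 = 860
Group 3: 8505 × 0.978 = 8318
Group 4: 2347 × 0.976 = 2291
Group 5: 6832 × 0.977 = 6675
Group 6: 2931 × 0.947 = 2776
Group 7: 14963 × 0.969 = 14499
End of period: [1981, 860, 8318, 2291, 6675, 2776, 14499]
[period 3]
Births: 2291 × 0.29 = 664
Group 2: 1981 × 0.989 = 1959
Group 3: 860 × 0.978 = 841
Group 4: 8318 × 0.976 = 8118
Group 5: 2291 × 0.977 = 2238
Group 6: 6675 × 0.947 = 6321
Group 7: 2776 × 0.969 = 2690
End of period: [664, 1959, 841, 8118, 2238, 6321, 2690]
[period 4]
Births: 8118 × 0.29 = 2354
Group 2: 664 × 0.989 = 657
Group 3: 1959 × 0.978 = 1916
Group 4: 841 × 0.976 = 821
Group 5: 8118 × 0.977 = 7931
Group 6: 2238 × 0.947 = 2119
Group 7: 6321 × 0.969 = 6125
End of period: [2354, 657, 1916, 821, 7931, 2119, 6125]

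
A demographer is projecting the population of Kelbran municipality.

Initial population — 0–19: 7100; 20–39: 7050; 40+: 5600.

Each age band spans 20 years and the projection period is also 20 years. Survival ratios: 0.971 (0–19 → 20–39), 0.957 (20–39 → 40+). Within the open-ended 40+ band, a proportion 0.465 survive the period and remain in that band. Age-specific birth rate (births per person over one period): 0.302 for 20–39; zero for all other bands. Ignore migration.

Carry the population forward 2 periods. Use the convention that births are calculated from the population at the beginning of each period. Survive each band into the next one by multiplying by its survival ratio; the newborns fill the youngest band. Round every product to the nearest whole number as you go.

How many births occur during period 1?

Call the groups 1 to 3, youngest first.
Period 1.
Births: 7050 × 0.302 = 2129
Group 2: 7100 × 0.971 = 6894
Group 3: 7050 × 0.957 + 5600 × 0.465 = 6747 + 2604 = 9351
Giving 2129 / 6894 / 9351.

2129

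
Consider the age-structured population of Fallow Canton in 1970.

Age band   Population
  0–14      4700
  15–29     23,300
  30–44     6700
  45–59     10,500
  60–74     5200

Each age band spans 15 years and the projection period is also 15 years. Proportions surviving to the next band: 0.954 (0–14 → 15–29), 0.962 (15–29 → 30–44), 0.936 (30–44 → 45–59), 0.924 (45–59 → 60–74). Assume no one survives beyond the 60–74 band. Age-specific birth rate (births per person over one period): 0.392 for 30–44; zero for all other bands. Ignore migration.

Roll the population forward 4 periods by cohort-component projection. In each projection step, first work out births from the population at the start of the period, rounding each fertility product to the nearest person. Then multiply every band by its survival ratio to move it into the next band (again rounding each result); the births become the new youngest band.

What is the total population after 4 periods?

16609

Call the bands 1 to 5, youngest first.
Period 1.
Births: 6700 * 0.392 = 2626
Band 2: 4700 * 0.954 = 4484
Band 3: 23300 * 0.962 = 22415
Band 4: 6700 * 0.936 = 6271
Band 5: 10500 * 0.924 = 9702
Giving 2626 / 4484 / 22415 / 6271 / 9702.
Period 2.
Births: 22415 * 0.392 = 8787
Band 2: 2626 * 0.954 = 2505
Band 3: 4484 * 0.962 = 4314
Band 4: 22415 * 0.936 = 20980
Band 5: 6271 * 0.924 = 5794
Giving 8787 / 2505 / 4314 / 20980 / 5794.
Period 3.
Births: 4314 * 0.392 = 1691
Band 2: 8787 * 0.954 = 8383
Band 3: 2505 * 0.962 = 2410
Band 4: 4314 * 0.936 = 4038
Band 5: 20980 * 0.924 = 19386
Giving 1691 / 8383 / 2410 / 4038 / 19386.
Period 4.
Births: 2410 * 0.392 = 945
Band 2: 1691 * 0.954 = 1613
Band 3: 8383 * 0.962 = 8064
Band 4: 2410 * 0.936 = 2256
Band 5: 4038 * 0.924 = 3731
Giving 945 / 1613 / 8064 / 2256 / 3731.
Total after period 4: 945 + 1613 + 8064 + 2256 + 3731 = 16609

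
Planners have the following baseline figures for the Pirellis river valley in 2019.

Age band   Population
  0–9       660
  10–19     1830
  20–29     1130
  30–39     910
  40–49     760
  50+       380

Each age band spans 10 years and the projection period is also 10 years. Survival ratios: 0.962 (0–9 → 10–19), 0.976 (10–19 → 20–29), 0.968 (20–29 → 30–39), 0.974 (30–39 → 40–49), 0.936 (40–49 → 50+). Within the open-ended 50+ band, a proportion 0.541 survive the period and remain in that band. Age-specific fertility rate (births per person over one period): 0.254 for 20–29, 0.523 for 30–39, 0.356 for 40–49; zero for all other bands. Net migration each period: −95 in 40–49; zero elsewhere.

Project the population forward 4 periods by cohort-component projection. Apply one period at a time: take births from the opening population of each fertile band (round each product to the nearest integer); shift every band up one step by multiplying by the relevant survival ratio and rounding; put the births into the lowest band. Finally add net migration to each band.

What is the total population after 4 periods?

7479

Let band 1 be 0–9 through band 6 = 50+.
— Period 1 —
Births: 1130 × 0.254 = 287 ; 910 × 0.523 = 476 ; 760 × 0.356 = 271 — total 1034
Band 2: 660 × 0.962 = 635
Band 3: 1830 × 0.976 = 1786
Band 4: 1130 × 0.968 = 1094
Band 5: 910 × 0.974 = 886
Band 6: 760 × 0.936 + 380 × 0.541 = 711 + 206 = 917
Net migration: Band 5 − 95 → 791
Giving 1034 / 635 / 1786 / 1094 / 791 / 917.
— Period 2 —
Births: 1786 × 0.254 = 454 ; 1094 × 0.523 = 572 ; 791 × 0.356 = 282 — total 1308
Band 2: 1034 × 0.962 = 995
Band 3: 635 × 0.976 = 620
Band 4: 1786 × 0.968 = 1729
Band 5: 1094 × 0.974 = 1066
Band 6: 791 × 0.936 + 917 × 0.541 = 740 + 496 = 1236
Net migration: Band 5 − 95 → 971
Giving 1308 / 995 / 620 / 1729 / 971 / 1236.
— Period 3 —
Births: 620 × 0.254 = 157 ; 1729 × 0.523 = 904 ; 971 × 0.356 = 346 — total 1407
Band 2: 1308 × 0.962 = 1258
Band 3: 995 × 0.976 = 971
Band 4: 620 × 0.968 = 600
Band 5: 1729 × 0.974 = 1684
Band 6: 971 × 0.936 + 1236 × 0.541 = 909 + 669 = 1578
Net migration: Band 5 − 95 → 1589
Giving 1407 / 1258 / 971 / 600 / 1589 / 1578.
— Period 4 —
Births: 971 × 0.254 = 247 ; 600 × 0.523 = 314 ; 1589 × 0.356 = 566 — total 1127
Band 2: 1407 × 0.962 = 1354
Band 3: 1258 × 0.976 = 1228
Band 4: 971 × 0.968 = 940
Band 5: 600 × 0.974 = 584
Band 6: 1589 × 0.936 + 1578 × 0.541 = 1487 + 854 = 2341
Net migration: Band 5 − 95 → 489
Giving 1127 / 1354 / 1228 / 940 / 489 / 2341.
Total after period 4: 1127 + 1354 + 1228 + 940 + 489 + 2341 = 7479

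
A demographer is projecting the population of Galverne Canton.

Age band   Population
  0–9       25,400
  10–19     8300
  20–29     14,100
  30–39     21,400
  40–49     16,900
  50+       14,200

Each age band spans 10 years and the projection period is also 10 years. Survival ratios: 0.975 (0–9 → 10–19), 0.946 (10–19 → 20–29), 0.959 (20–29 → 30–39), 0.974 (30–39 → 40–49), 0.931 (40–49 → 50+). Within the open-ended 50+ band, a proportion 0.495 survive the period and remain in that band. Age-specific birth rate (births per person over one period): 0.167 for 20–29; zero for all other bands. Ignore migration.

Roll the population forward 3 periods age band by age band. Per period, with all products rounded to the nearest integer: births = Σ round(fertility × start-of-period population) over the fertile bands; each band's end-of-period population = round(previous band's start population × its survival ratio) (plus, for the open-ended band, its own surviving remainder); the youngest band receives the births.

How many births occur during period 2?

Let group 1 be 0–9 through group 6 = 50+.
Period 1:
Births: 14100 × 0.167 = 2355
Group 2: 25400 × 0.975 = 24765
Group 3: 8300 × 0.946 = 7852
Group 4: 14100 × 0.959 = 13522
Group 5: 21400 × 0.974 = 20844
Group 6: 16900 × 0.931 + 14200 × 0.495 = 15734 + 7029 = 22763
End of period: [2355, 24765, 7852, 13522, 20844, 22763]
Period 2:
Births: 7852 × 0.167 = 1311
Group 2: 2355 × 0.975 = 2296
Group 3: 24765 × 0.946 = 23428
Group 4: 7852 × 0.959 = 7530
Group 5: 13522 × 0.974 = 13170
Group 6: 20844 × 0.931 + 22763 × 0.495 = 19406 + 11268 = 30674
End of period: [1311, 2296, 23428, 7530, 13170, 30674]

1311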